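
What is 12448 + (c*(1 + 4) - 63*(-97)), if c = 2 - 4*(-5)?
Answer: 18669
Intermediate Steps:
c = 22 (c = 2 + 20 = 22)
12448 + (c*(1 + 4) - 63*(-97)) = 12448 + (22*(1 + 4) - 63*(-97)) = 12448 + (22*5 + 6111) = 12448 + (110 + 6111) = 12448 + 6221 = 18669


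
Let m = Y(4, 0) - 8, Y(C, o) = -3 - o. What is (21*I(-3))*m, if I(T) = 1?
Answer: -231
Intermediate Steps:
m = -11 (m = (-3 - 1*0) - 8 = (-3 + 0) - 8 = -3 - 8 = -11)
(21*I(-3))*m = (21*1)*(-11) = 21*(-11) = -231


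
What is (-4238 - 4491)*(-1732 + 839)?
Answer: 7794997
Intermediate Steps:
(-4238 - 4491)*(-1732 + 839) = -8729*(-893) = 7794997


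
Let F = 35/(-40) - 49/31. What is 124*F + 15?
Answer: -579/2 ≈ -289.50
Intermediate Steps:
F = -609/248 (F = 35*(-1/40) - 49*1/31 = -7/8 - 49/31 = -609/248 ≈ -2.4556)
124*F + 15 = 124*(-609/248) + 15 = -609/2 + 15 = -579/2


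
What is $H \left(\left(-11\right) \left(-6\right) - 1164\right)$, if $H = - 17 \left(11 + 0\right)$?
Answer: $205326$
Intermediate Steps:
$H = -187$ ($H = \left(-17\right) 11 = -187$)
$H \left(\left(-11\right) \left(-6\right) - 1164\right) = - 187 \left(\left(-11\right) \left(-6\right) - 1164\right) = - 187 \left(66 - 1164\right) = \left(-187\right) \left(-1098\right) = 205326$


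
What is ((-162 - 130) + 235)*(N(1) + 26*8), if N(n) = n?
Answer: -11913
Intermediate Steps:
((-162 - 130) + 235)*(N(1) + 26*8) = ((-162 - 130) + 235)*(1 + 26*8) = (-292 + 235)*(1 + 208) = -57*209 = -11913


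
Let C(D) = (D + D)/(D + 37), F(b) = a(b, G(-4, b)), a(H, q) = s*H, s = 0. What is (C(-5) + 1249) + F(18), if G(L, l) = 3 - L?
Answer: 19979/16 ≈ 1248.7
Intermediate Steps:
a(H, q) = 0 (a(H, q) = 0*H = 0)
F(b) = 0
C(D) = 2*D/(37 + D) (C(D) = (2*D)/(37 + D) = 2*D/(37 + D))
(C(-5) + 1249) + F(18) = (2*(-5)/(37 - 5) + 1249) + 0 = (2*(-5)/32 + 1249) + 0 = (2*(-5)*(1/32) + 1249) + 0 = (-5/16 + 1249) + 0 = 19979/16 + 0 = 19979/16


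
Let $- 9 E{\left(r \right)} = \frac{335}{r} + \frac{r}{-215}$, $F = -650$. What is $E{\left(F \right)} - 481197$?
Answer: $- \frac{8069678363}{16770} \approx -4.812 \cdot 10^{5}$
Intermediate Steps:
$E{\left(r \right)} = - \frac{335}{9 r} + \frac{r}{1935}$ ($E{\left(r \right)} = - \frac{\frac{335}{r} + \frac{r}{-215}}{9} = - \frac{\frac{335}{r} + r \left(- \frac{1}{215}\right)}{9} = - \frac{\frac{335}{r} - \frac{r}{215}}{9} = - \frac{335}{9 r} + \frac{r}{1935}$)
$E{\left(F \right)} - 481197 = \frac{-72025 + \left(-650\right)^{2}}{1935 \left(-650\right)} - 481197 = \frac{1}{1935} \left(- \frac{1}{650}\right) \left(-72025 + 422500\right) - 481197 = \frac{1}{1935} \left(- \frac{1}{650}\right) 350475 - 481197 = - \frac{4673}{16770} - 481197 = - \frac{8069678363}{16770}$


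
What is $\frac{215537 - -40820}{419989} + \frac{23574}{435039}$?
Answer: $\frac{40475371203}{60903864857} \approx 0.66458$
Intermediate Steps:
$\frac{215537 - -40820}{419989} + \frac{23574}{435039} = \left(215537 + 40820\right) \frac{1}{419989} + 23574 \cdot \frac{1}{435039} = 256357 \cdot \frac{1}{419989} + \frac{7858}{145013} = \frac{256357}{419989} + \frac{7858}{145013} = \frac{40475371203}{60903864857}$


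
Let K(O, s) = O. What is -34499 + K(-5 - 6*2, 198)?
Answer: -34516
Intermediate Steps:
-34499 + K(-5 - 6*2, 198) = -34499 + (-5 - 6*2) = -34499 + (-5 - 12) = -34499 - 17 = -34516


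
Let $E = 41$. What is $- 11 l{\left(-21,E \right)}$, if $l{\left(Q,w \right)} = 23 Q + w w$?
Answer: $-13178$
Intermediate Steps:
$l{\left(Q,w \right)} = w^{2} + 23 Q$ ($l{\left(Q,w \right)} = 23 Q + w^{2} = w^{2} + 23 Q$)
$- 11 l{\left(-21,E \right)} = - 11 \left(41^{2} + 23 \left(-21\right)\right) = - 11 \left(1681 - 483\right) = \left(-11\right) 1198 = -13178$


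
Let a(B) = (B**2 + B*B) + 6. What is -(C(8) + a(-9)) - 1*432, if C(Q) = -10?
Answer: -590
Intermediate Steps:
a(B) = 6 + 2*B**2 (a(B) = (B**2 + B**2) + 6 = 2*B**2 + 6 = 6 + 2*B**2)
-(C(8) + a(-9)) - 1*432 = -(-10 + (6 + 2*(-9)**2)) - 1*432 = -(-10 + (6 + 2*81)) - 432 = -(-10 + (6 + 162)) - 432 = -(-10 + 168) - 432 = -1*158 - 432 = -158 - 432 = -590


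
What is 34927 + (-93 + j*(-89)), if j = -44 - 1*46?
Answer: 42844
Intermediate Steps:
j = -90 (j = -44 - 46 = -90)
34927 + (-93 + j*(-89)) = 34927 + (-93 - 90*(-89)) = 34927 + (-93 + 8010) = 34927 + 7917 = 42844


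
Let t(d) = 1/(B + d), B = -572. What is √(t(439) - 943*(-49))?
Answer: √817355490/133 ≈ 214.96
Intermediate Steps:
t(d) = 1/(-572 + d)
√(t(439) - 943*(-49)) = √(1/(-572 + 439) - 943*(-49)) = √(1/(-133) + 46207) = √(-1/133 + 46207) = √(6145530/133) = √817355490/133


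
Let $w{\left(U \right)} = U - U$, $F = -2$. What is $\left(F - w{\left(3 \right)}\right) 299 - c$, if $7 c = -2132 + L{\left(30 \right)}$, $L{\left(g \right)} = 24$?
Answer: $- \frac{2078}{7} \approx -296.86$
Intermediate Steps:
$w{\left(U \right)} = 0$
$c = - \frac{2108}{7}$ ($c = \frac{-2132 + 24}{7} = \frac{1}{7} \left(-2108\right) = - \frac{2108}{7} \approx -301.14$)
$\left(F - w{\left(3 \right)}\right) 299 - c = \left(-2 - 0\right) 299 - - \frac{2108}{7} = \left(-2 + 0\right) 299 + \frac{2108}{7} = \left(-2\right) 299 + \frac{2108}{7} = -598 + \frac{2108}{7} = - \frac{2078}{7}$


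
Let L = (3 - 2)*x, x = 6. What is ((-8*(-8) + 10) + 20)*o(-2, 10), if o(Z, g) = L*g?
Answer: 5640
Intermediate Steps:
L = 6 (L = (3 - 2)*6 = 1*6 = 6)
o(Z, g) = 6*g
((-8*(-8) + 10) + 20)*o(-2, 10) = ((-8*(-8) + 10) + 20)*(6*10) = ((64 + 10) + 20)*60 = (74 + 20)*60 = 94*60 = 5640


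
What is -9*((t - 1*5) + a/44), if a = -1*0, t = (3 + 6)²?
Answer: -684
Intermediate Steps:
t = 81 (t = 9² = 81)
a = 0
-9*((t - 1*5) + a/44) = -9*((81 - 1*5) + 0/44) = -9*((81 - 5) + 0*(1/44)) = -9*(76 + 0) = -9*76 = -684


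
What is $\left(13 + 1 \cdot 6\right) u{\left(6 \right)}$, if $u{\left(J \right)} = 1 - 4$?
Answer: $-57$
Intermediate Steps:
$u{\left(J \right)} = -3$
$\left(13 + 1 \cdot 6\right) u{\left(6 \right)} = \left(13 + 1 \cdot 6\right) \left(-3\right) = \left(13 + 6\right) \left(-3\right) = 19 \left(-3\right) = -57$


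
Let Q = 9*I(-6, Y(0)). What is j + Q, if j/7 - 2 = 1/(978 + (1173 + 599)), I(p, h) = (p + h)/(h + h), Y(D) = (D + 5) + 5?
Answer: 43457/2750 ≈ 15.803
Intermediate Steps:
Y(D) = 10 + D (Y(D) = (5 + D) + 5 = 10 + D)
I(p, h) = (h + p)/(2*h) (I(p, h) = (h + p)/((2*h)) = (h + p)*(1/(2*h)) = (h + p)/(2*h))
j = 38507/2750 (j = 14 + 7/(978 + (1173 + 599)) = 14 + 7/(978 + 1772) = 14 + 7/2750 = 38507/2750 ≈ 14.003)
Q = 9/5 (Q = 9*(((10 + 0) - 6)/(2*(10 + 0))) = 9*((½)*(10 - 6)/10) = 9*((½)*(⅒)*4) = 9*(⅕) = 9/5 ≈ 1.8000)
j + Q = 38507/2750 + 9/5 = 43457/2750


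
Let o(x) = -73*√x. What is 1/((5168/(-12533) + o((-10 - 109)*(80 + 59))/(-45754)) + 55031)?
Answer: 18095574076166384358940/995810075264192867881254921 - 524640734455738*I*√16541/995810075264192867881254921 ≈ 1.8172e-5 - 6.7759e-11*I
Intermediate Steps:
1/((5168/(-12533) + o((-10 - 109)*(80 + 59))/(-45754)) + 55031) = 1/((5168/(-12533) - 73*√(-10 - 109)*√(80 + 59)/(-45754)) + 55031) = 1/((5168*(-1/12533) - 73*I*√16541*(-1/45754)) + 55031) = 1/((-5168/12533 - 73*I*√16541*(-1/45754)) + 55031) = 1/((-5168/12533 + 73*I*√16541/45754) + 55031) = 1/(689698355/12533 + 73*I*√16541/45754)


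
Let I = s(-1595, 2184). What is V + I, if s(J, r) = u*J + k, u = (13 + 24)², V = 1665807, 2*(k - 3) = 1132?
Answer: -517179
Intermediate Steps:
k = 569 (k = 3 + (½)*1132 = 3 + 566 = 569)
u = 1369 (u = 37² = 1369)
s(J, r) = 569 + 1369*J (s(J, r) = 1369*J + 569 = 569 + 1369*J)
I = -2182986 (I = 569 + 1369*(-1595) = 569 - 2183555 = -2182986)
V + I = 1665807 - 2182986 = -517179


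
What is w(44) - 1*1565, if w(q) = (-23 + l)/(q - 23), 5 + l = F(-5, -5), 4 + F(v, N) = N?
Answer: -32902/21 ≈ -1566.8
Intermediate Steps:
F(v, N) = -4 + N
l = -14 (l = -5 + (-4 - 5) = -5 - 9 = -14)
w(q) = -37/(-23 + q) (w(q) = (-23 - 14)/(q - 23) = -37/(-23 + q))
w(44) - 1*1565 = -37/(-23 + 44) - 1*1565 = -37/21 - 1565 = -32902/21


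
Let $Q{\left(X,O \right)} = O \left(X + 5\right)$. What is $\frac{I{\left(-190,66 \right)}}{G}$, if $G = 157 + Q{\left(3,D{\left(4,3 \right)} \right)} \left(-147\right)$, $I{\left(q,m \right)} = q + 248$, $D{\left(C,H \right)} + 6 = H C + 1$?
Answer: $- \frac{58}{8075} \approx -0.0071827$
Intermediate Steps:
$D{\left(C,H \right)} = -5 + C H$ ($D{\left(C,H \right)} = -6 + \left(H C + 1\right) = -6 + \left(C H + 1\right) = -6 + \left(1 + C H\right) = -5 + C H$)
$Q{\left(X,O \right)} = O \left(5 + X\right)$
$I{\left(q,m \right)} = 248 + q$
$G = -8075$ ($G = 157 + \left(-5 + 4 \cdot 3\right) \left(5 + 3\right) \left(-147\right) = 157 + \left(-5 + 12\right) 8 \left(-147\right) = 157 + 7 \cdot 8 \left(-147\right) = 157 + 56 \left(-147\right) = 157 - 8232 = -8075$)
$\frac{I{\left(-190,66 \right)}}{G} = \frac{248 - 190}{-8075} = 58 \left(- \frac{1}{8075}\right) = - \frac{58}{8075}$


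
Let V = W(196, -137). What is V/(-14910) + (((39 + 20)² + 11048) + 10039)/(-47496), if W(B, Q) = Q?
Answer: -4997249/9835630 ≈ -0.50808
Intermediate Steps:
V = -137
V/(-14910) + (((39 + 20)² + 11048) + 10039)/(-47496) = -137/(-14910) + (((39 + 20)² + 11048) + 10039)/(-47496) = -137*(-1/14910) + ((59² + 11048) + 10039)*(-1/47496) = 137/14910 + ((3481 + 11048) + 10039)*(-1/47496) = 137/14910 + (14529 + 10039)*(-1/47496) = 137/14910 + 24568*(-1/47496) = 137/14910 - 3071/5937 = -4997249/9835630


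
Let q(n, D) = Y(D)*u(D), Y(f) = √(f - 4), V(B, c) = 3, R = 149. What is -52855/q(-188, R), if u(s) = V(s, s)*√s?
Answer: -10571*√21605/12963 ≈ -119.86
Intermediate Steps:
u(s) = 3*√s
Y(f) = √(-4 + f)
q(n, D) = 3*√D*√(-4 + D) (q(n, D) = √(-4 + D)*(3*√D) = 3*√D*√(-4 + D))
-52855/q(-188, R) = -52855*√149/(447*√(-4 + 149)) = -52855*√21605/64815 = -10571*√21605/12963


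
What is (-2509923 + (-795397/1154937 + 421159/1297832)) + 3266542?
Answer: 1134106414625622175/1498914196584 ≈ 7.5662e+5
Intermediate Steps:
(-2509923 + (-795397/1154937 + 421159/1297832)) + 3266542 = (-2509923 - 545879567321/1498914196584) + 3266542 = -3762159762912270353/1498914196584 + 3266542 = 1134106414625622175/1498914196584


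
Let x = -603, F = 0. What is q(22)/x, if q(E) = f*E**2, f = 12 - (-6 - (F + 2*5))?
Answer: -13552/603 ≈ -22.474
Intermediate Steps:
f = 28 (f = 12 - (-6 - (0 + 2*5)) = 12 - (-6 - (0 + 10)) = 12 - (-6 - 1*10) = 12 - (-6 - 10) = 12 - 1*(-16) = 12 + 16 = 28)
q(E) = 28*E**2
q(22)/x = (28*22**2)/(-603) = (28*484)*(-1/603) = 13552*(-1/603) = -13552/603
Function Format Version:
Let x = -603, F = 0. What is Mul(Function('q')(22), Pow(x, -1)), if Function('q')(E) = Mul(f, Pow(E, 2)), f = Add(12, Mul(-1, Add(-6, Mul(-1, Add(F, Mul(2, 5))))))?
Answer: Rational(-13552, 603) ≈ -22.474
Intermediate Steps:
f = 28 (f = Add(12, Mul(-1, Add(-6, Mul(-1, Add(0, Mul(2, 5)))))) = Add(12, Mul(-1, Add(-6, Mul(-1, Add(0, 10))))) = Add(12, Mul(-1, Add(-6, Mul(-1, 10)))) = Add(12, Mul(-1, Add(-6, -10))) = Add(12, Mul(-1, -16)) = Add(12, 16) = 28)
Function('q')(E) = Mul(28, Pow(E, 2))
Mul(Function('q')(22), Pow(x, -1)) = Mul(Mul(28, Pow(22, 2)), Pow(-603, -1)) = Mul(Mul(28, 484), Rational(-1, 603)) = Mul(13552, Rational(-1, 603)) = Rational(-13552, 603)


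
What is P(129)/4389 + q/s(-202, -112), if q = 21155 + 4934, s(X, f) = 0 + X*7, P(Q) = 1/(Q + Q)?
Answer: -1055078243/57184281 ≈ -18.451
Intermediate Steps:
P(Q) = 1/(2*Q)
s(X, f) = 7*X (s(X, f) = 0 + 7*X = 7*X)
q = 26089
P(129)/4389 + q/s(-202, -112) = ((½)/129)/4389 + 26089/((7*(-202))) = ((½)*(1/129))*(1/4389) + 26089/(-1414) = (1/258)*(1/4389) + 26089*(-1/1414) = 1/1132362 - 3727/202 = -1055078243/57184281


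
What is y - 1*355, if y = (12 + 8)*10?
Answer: -155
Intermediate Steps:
y = 200 (y = 20*10 = 200)
y - 1*355 = 200 - 1*355 = 200 - 355 = -155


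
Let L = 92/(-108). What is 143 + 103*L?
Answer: 1492/27 ≈ 55.259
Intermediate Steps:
L = -23/27 (L = 92*(-1/108) = -23/27 ≈ -0.85185)
143 + 103*L = 143 + 103*(-23/27) = 143 - 2369/27 = 1492/27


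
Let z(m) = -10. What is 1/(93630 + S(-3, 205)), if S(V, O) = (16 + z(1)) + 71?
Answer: 1/93707 ≈ 1.0672e-5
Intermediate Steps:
S(V, O) = 77 (S(V, O) = (16 - 10) + 71 = 6 + 71 = 77)
1/(93630 + S(-3, 205)) = 1/(93630 + 77) = 1/93707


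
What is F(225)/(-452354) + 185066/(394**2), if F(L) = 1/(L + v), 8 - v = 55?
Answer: 3725332829889/3124862336708 ≈ 1.1922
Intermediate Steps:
v = -47 (v = 8 - 1*55 = 8 - 55 = -47)
F(L) = 1/(-47 + L) (F(L) = 1/(L - 47) = 1/(-47 + L))
F(225)/(-452354) + 185066/(394**2) = 1/((-47 + 225)*(-452354)) + 185066/(394**2) = -1/452354/178 + 185066/155236 = (1/178)*(-1/452354) + 185066*(1/155236) = -1/80519012 + 92533/77618 = 3725332829889/3124862336708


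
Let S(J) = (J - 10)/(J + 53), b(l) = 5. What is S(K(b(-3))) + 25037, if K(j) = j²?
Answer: 650967/26 ≈ 25037.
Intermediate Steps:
S(J) = (-10 + J)/(53 + J)
S(K(b(-3))) + 25037 = (-10 + 5²)/(53 + 5²) + 25037 = (-10 + 25)/(53 + 25) + 25037 = 15/78 + 25037 = (1/78)*15 + 25037 = 5/26 + 25037 = 650967/26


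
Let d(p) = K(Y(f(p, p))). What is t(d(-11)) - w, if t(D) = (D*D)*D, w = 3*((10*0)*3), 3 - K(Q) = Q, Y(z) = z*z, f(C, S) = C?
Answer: -1643032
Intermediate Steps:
Y(z) = z²
K(Q) = 3 - Q
d(p) = 3 - p²
w = 0 (w = 3*(0*3) = 3*0 = 0)
t(D) = D³ (t(D) = D²*D = D³)
t(d(-11)) - w = (3 - 1*(-11)²)³ - 1*0 = (3 - 1*121)³ + 0 = (3 - 121)³ + 0 = (-118)³ + 0 = -1643032 + 0 = -1643032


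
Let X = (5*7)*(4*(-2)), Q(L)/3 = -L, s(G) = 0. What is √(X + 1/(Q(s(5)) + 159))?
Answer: I*√7078521/159 ≈ 16.733*I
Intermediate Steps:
Q(L) = -3*L (Q(L) = 3*(-L) = -3*L)
X = -280 (X = 35*(-8) = -280)
√(X + 1/(Q(s(5)) + 159)) = √(-280 + 1/(-3*0 + 159)) = √(-280 + 1/(0 + 159)) = √(-280 + 1/159) = √(-44519/159) = I*√7078521/159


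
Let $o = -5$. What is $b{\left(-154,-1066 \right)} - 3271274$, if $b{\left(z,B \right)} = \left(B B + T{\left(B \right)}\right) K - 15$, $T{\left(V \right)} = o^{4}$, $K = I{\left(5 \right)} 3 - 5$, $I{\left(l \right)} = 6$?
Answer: $11509464$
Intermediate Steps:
$K = 13$ ($K = 6 \cdot 3 - 5 = 18 - 5 = 13$)
$T{\left(V \right)} = 625$ ($T{\left(V \right)} = \left(-5\right)^{4} = 625$)
$b{\left(z,B \right)} = 8110 + 13 B^{2}$ ($b{\left(z,B \right)} = \left(B B + 625\right) 13 - 15 = \left(B^{2} + 625\right) 13 - 15 = \left(625 + B^{2}\right) 13 - 15 = \left(8125 + 13 B^{2}\right) - 15 = 8110 + 13 B^{2}$)
$b{\left(-154,-1066 \right)} - 3271274 = \left(8110 + 13 \left(-1066\right)^{2}\right) - 3271274 = \left(8110 + 13 \cdot 1136356\right) - 3271274 = \left(8110 + 14772628\right) - 3271274 = 14780738 - 3271274 = 11509464$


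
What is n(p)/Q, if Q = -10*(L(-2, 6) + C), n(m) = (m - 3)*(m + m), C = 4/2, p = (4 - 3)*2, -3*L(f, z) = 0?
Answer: 1/5 ≈ 0.20000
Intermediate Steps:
L(f, z) = 0 (L(f, z) = -1/3*0 = 0)
p = 2 (p = 1*2 = 2)
C = 2 (C = 4*(1/2) = 2)
n(m) = 2*m*(-3 + m) (n(m) = (-3 + m)*(2*m) = 2*m*(-3 + m))
Q = -20 (Q = -10*(0 + 2) = -10*2 = -20)
n(p)/Q = (2*2*(-3 + 2))/(-20) = (2*2*(-1))*(-1/20) = -4*(-1/20) = 1/5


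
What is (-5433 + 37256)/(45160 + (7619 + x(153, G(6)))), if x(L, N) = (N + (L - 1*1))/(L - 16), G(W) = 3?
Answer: 4359751/7230878 ≈ 0.60293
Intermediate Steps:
x(L, N) = (-1 + L + N)/(-16 + L) (x(L, N) = (N + (L - 1))/(-16 + L) = (N + (-1 + L))/(-16 + L) = (-1 + L + N)/(-16 + L))
(-5433 + 37256)/(45160 + (7619 + x(153, G(6)))) = (-5433 + 37256)/(45160 + (7619 + (-1 + 153 + 3)/(-16 + 153))) = 31823/(45160 + (7619 + 155/137)) = 31823/(45160 + 1043958/137) = 31823/(7230878/137) = 31823*(137/7230878) = 4359751/7230878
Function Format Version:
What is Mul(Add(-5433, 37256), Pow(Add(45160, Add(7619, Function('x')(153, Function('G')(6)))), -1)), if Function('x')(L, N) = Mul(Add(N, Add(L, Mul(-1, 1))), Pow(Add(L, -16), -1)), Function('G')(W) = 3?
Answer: Rational(4359751, 7230878) ≈ 0.60293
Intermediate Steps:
Function('x')(L, N) = Mul(Pow(Add(-16, L), -1), Add(-1, L, N)) (Function('x')(L, N) = Mul(Add(N, Add(L, -1)), Pow(Add(-16, L), -1)) = Mul(Add(N, Add(-1, L)), Pow(Add(-16, L), -1)) = Mul(Add(-1, L, N), Pow(Add(-16, L), -1)) = Mul(Pow(Add(-16, L), -1), Add(-1, L, N)))
Mul(Add(-5433, 37256), Pow(Add(45160, Add(7619, Function('x')(153, Function('G')(6)))), -1)) = Mul(Add(-5433, 37256), Pow(Add(45160, Add(7619, Mul(Pow(Add(-16, 153), -1), Add(-1, 153, 3)))), -1)) = Mul(31823, Pow(Add(45160, Add(7619, Mul(Pow(137, -1), 155))), -1)) = Mul(31823, Pow(Add(45160, Add(7619, Mul(Rational(1, 137), 155))), -1)) = Mul(31823, Pow(Add(45160, Add(7619, Rational(155, 137))), -1)) = Mul(31823, Pow(Add(45160, Rational(1043958, 137)), -1)) = Mul(31823, Pow(Rational(7230878, 137), -1)) = Mul(31823, Rational(137, 7230878)) = Rational(4359751, 7230878)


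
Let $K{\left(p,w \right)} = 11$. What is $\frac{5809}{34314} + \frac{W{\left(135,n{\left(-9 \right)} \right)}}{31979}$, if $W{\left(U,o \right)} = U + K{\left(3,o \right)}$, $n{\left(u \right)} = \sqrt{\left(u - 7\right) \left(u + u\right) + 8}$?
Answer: $\frac{190775855}{1097327406} \approx 0.17386$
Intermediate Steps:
$n{\left(u \right)} = \sqrt{8 + 2 u \left(-7 + u\right)}$ ($n{\left(u \right)} = \sqrt{\left(-7 + u\right) 2 u + 8} = \sqrt{2 u \left(-7 + u\right) + 8} = \sqrt{8 + 2 u \left(-7 + u\right)}$)
$W{\left(U,o \right)} = 11 + U$ ($W{\left(U,o \right)} = U + 11 = 11 + U$)
$\frac{5809}{34314} + \frac{W{\left(135,n{\left(-9 \right)} \right)}}{31979} = \frac{5809}{34314} + \frac{11 + 135}{31979} = 5809 \cdot \frac{1}{34314} + 146 \cdot \frac{1}{31979} = \frac{5809}{34314} + \frac{146}{31979} = \frac{190775855}{1097327406}$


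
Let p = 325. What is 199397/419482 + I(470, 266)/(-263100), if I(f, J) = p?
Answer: 1046500381/2207314284 ≈ 0.47411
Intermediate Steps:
I(f, J) = 325
199397/419482 + I(470, 266)/(-263100) = 199397/419482 + 325/(-263100) = 199397*(1/419482) + 325*(-1/263100) = 199397/419482 - 13/10524 = 1046500381/2207314284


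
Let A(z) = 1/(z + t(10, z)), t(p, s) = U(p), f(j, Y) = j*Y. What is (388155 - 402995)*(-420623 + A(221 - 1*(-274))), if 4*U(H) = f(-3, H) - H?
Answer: 605478393072/97 ≈ 6.2420e+9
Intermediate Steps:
f(j, Y) = Y*j
U(H) = -H (U(H) = (H*(-3) - H)/4 = (-3*H - H)/4 = (-4*H)/4 = -H)
t(p, s) = -p
A(z) = 1/(-10 + z) (A(z) = 1/(z - 1*10) = 1/(z - 10) = 1/(-10 + z))
(388155 - 402995)*(-420623 + A(221 - 1*(-274))) = (388155 - 402995)*(-420623 + 1/(-10 + (221 - 1*(-274)))) = -14840*(-420623 + 1/(-10 + (221 + 274))) = -14840*(-420623 + 1/(-10 + 495)) = -14840*(-420623 + 1/485) = -14840*(-204002154/485) = 605478393072/97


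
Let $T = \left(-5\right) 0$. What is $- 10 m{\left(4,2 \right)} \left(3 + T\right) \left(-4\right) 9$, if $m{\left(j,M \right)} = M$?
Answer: $2160$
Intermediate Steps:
$T = 0$
$- 10 m{\left(4,2 \right)} \left(3 + T\right) \left(-4\right) 9 = - 10 \cdot 2 \left(3 + 0\right) \left(-4\right) 9 = - 10 \cdot 2 \cdot 3 \left(-4\right) 9 = - 10 \cdot 2 \left(-12\right) 9 = \left(-10\right) \left(-24\right) 9 = 240 \cdot 9 = 2160$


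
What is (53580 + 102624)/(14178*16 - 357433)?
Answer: -156204/130585 ≈ -1.1962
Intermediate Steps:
(53580 + 102624)/(14178*16 - 357433) = 156204/(226848 - 357433) = 156204/(-130585) = 156204*(-1/130585) = -156204/130585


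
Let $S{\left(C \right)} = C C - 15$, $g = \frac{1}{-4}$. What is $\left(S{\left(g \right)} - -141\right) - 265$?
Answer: $- \frac{2223}{16} \approx -138.94$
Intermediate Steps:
$g = - \frac{1}{4} \approx -0.25$
$S{\left(C \right)} = -15 + C^{2}$ ($S{\left(C \right)} = C^{2} - 15 = -15 + C^{2}$)
$\left(S{\left(g \right)} - -141\right) - 265 = \left(\left(-15 + \left(- \frac{1}{4}\right)^{2}\right) - -141\right) - 265 = \left(\left(-15 + \frac{1}{16}\right) + 141\right) - 265 = \left(- \frac{239}{16} + 141\right) - 265 = \frac{2017}{16} - 265 = - \frac{2223}{16}$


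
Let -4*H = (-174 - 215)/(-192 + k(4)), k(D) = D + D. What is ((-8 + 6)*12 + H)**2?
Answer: 325910809/541696 ≈ 601.65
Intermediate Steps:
k(D) = 2*D
H = -389/736 (H = -(-174 - 215)/(4*(-192 + 2*4)) = -(-389)/(4*(-192 + 8)) = -(-389)/(4*(-184)) = -(-389)*(-1)/(4*184) = -1/4*389/184 = -389/736 ≈ -0.52853)
((-8 + 6)*12 + H)**2 = ((-8 + 6)*12 - 389/736)**2 = (-2*12 - 389/736)**2 = (-24 - 389/736)**2 = (-18053/736)**2 = 325910809/541696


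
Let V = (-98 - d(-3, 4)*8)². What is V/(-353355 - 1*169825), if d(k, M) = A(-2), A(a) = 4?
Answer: -845/26159 ≈ -0.032302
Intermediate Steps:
d(k, M) = 4
V = 16900 (V = (-98 - 1*4*8)² = (-98 - 4*8)² = (-98 - 32)² = (-130)² = 16900)
V/(-353355 - 1*169825) = 16900/(-353355 - 1*169825) = 16900/(-353355 - 169825) = 16900/(-523180) = 16900*(-1/523180) = -845/26159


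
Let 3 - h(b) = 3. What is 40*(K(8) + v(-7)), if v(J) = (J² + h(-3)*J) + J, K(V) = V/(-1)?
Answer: 1360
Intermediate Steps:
h(b) = 0 (h(b) = 3 - 1*3 = 3 - 3 = 0)
K(V) = -V (K(V) = V*(-1) = -V)
v(J) = J + J² (v(J) = (J² + 0*J) + J = (J² + 0) + J = J² + J = J + J²)
40*(K(8) + v(-7)) = 40*(-1*8 - 7*(1 - 7)) = 40*(-8 - 7*(-6)) = 40*(-8 + 42) = 40*34 = 1360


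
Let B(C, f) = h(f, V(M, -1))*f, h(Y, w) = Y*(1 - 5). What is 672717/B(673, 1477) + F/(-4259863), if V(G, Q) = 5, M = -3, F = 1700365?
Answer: -17703264490111/37172058682108 ≈ -0.47625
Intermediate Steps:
h(Y, w) = -4*Y (h(Y, w) = Y*(-4) = -4*Y)
B(C, f) = -4*f² (B(C, f) = (-4*f)*f = -4*f²)
672717/B(673, 1477) + F/(-4259863) = 672717/((-4*1477²)) + 1700365/(-4259863) = 672717/((-4*2181529)) + 1700365*(-1/4259863) = 672717/(-8726116) - 1700365/4259863 = 672717*(-1/8726116) - 1700365/4259863 = -672717/8726116 - 1700365/4259863 = -17703264490111/37172058682108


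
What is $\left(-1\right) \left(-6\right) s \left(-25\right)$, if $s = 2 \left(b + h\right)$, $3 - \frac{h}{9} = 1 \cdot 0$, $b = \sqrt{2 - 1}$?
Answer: $-8400$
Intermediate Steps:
$b = 1$ ($b = \sqrt{1} = 1$)
$h = 27$ ($h = 27 - 9 \cdot 1 \cdot 0 = 27 - 0 = 27 + 0 = 27$)
$s = 56$ ($s = 2 \left(1 + 27\right) = 2 \cdot 28 = 56$)
$\left(-1\right) \left(-6\right) s \left(-25\right) = \left(-1\right) \left(-6\right) 56 \left(-25\right) = 6 \cdot 56 \left(-25\right) = 336 \left(-25\right) = -8400$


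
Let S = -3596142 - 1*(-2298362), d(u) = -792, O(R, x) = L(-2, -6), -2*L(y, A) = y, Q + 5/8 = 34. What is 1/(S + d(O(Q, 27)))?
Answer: -1/1298572 ≈ -7.7008e-7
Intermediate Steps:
Q = 267/8 (Q = -5/8 + 34 = 267/8 ≈ 33.375)
L(y, A) = -y/2
O(R, x) = 1 (O(R, x) = -1/2*(-2) = 1)
S = -1297780 (S = -3596142 + 2298362 = -1297780)
1/(S + d(O(Q, 27))) = 1/(-1297780 - 792) = 1/(-1298572) = -1/1298572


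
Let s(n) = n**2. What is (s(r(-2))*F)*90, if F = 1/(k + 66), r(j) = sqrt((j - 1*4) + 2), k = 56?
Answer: -180/61 ≈ -2.9508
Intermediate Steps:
r(j) = sqrt(-2 + j) (r(j) = sqrt((j - 4) + 2) = sqrt((-4 + j) + 2) = sqrt(-2 + j))
F = 1/122 (F = 1/(56 + 66) = 1/122 ≈ 0.0081967)
(s(r(-2))*F)*90 = ((sqrt(-2 - 2))**2*(1/122))*90 = ((sqrt(-4))**2*(1/122))*90 = ((2*I)**2*(1/122))*90 = -4*1/122*90 = -2/61*90 = -180/61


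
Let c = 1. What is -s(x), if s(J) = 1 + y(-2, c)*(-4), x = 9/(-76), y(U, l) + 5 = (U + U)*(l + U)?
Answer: -5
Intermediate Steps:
y(U, l) = -5 + 2*U*(U + l) (y(U, l) = -5 + (U + U)*(l + U) = -5 + (2*U)*(U + l) = -5 + 2*U*(U + l))
x = -9/76 (x = 9*(-1/76) = -9/76 ≈ -0.11842)
s(J) = 5 (s(J) = 1 + (-5 + 2*(-2)² + 2*(-2)*1)*(-4) = 1 + (-5 + 2*4 - 4)*(-4) = 1 + (-5 + 8 - 4)*(-4) = 1 - 1*(-4) = 1 + 4 = 5)
-s(x) = -1*5 = -5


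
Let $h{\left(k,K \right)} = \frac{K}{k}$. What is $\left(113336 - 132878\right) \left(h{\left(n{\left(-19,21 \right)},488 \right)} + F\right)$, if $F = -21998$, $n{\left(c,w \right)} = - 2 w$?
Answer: $\frac{3010783828}{7} \approx 4.3011 \cdot 10^{8}$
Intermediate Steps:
$\left(113336 - 132878\right) \left(h{\left(n{\left(-19,21 \right)},488 \right)} + F\right) = \left(113336 - 132878\right) \left(\frac{488}{\left(-2\right) 21} - 21998\right) = - 19542 \left(\frac{488}{-42} - 21998\right) = - 19542 \left(488 \left(- \frac{1}{42}\right) - 21998\right) = - 19542 \left(- \frac{244}{21} - 21998\right) = \left(-19542\right) \left(- \frac{462202}{21}\right) = \frac{3010783828}{7}$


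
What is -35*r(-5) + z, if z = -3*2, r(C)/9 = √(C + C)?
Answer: -6 - 315*I*√10 ≈ -6.0 - 996.12*I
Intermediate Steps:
r(C) = 9*√2*√C (r(C) = 9*√(C + C) = 9*√(2*C) = 9*(√2*√C) = 9*√2*√C)
z = -6
-35*r(-5) + z = -315*√2*√(-5) - 6 = -315*√2*I*√5 - 6 = -315*I*√10 - 6 = -6 - 315*I*√10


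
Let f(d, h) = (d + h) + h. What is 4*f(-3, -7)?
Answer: -68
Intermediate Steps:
f(d, h) = d + 2*h
4*f(-3, -7) = 4*(-3 + 2*(-7)) = 4*(-3 - 14) = 4*(-17) = -68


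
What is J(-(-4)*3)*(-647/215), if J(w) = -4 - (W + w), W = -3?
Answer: 8411/215 ≈ 39.121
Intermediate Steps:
J(w) = -1 - w (J(w) = -4 - (-3 + w) = -4 + (3 - w) = -1 - w)
J(-(-4)*3)*(-647/215) = (-1 - (-1)*(-4*3))*(-647/215) = (-1 - (-1)*(-12))*(-647*1/215) = (-1 - 1*12)*(-647/215) = (-1 - 12)*(-647/215) = -13*(-647/215) = 8411/215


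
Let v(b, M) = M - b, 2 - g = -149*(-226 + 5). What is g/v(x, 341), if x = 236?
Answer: -32927/105 ≈ -313.59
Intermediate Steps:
g = -32927 (g = 2 - (-149)*(-226 + 5) = 2 - (-149)*(-221) = 2 - 1*32929 = 2 - 32929 = -32927)
g/v(x, 341) = -32927/(341 - 1*236) = -32927/(341 - 236) = -32927/105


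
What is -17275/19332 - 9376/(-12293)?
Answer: -31104743/237648276 ≈ -0.13089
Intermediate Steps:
-17275/19332 - 9376/(-12293) = -17275*1/19332 - 9376*(-1/12293) = -17275/19332 + 9376/12293 = -31104743/237648276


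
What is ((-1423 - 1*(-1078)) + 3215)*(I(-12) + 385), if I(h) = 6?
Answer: 1122170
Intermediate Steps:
((-1423 - 1*(-1078)) + 3215)*(I(-12) + 385) = ((-1423 - 1*(-1078)) + 3215)*(6 + 385) = ((-1423 + 1078) + 3215)*391 = (-345 + 3215)*391 = 2870*391 = 1122170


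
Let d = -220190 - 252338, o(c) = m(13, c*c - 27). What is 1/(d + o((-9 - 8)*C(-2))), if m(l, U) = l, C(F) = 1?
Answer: -1/472515 ≈ -2.1163e-6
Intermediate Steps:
o(c) = 13
d = -472528
1/(d + o((-9 - 8)*C(-2))) = 1/(-472528 + 13) = 1/(-472515) = -1/472515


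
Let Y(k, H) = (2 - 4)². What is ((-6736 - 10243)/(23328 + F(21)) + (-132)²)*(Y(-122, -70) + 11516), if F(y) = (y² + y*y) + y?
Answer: 1621186425600/8077 ≈ 2.0072e+8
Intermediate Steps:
Y(k, H) = 4 (Y(k, H) = (-2)² = 4)
F(y) = y + 2*y² (F(y) = (y² + y²) + y = 2*y² + y = y + 2*y²)
((-6736 - 10243)/(23328 + F(21)) + (-132)²)*(Y(-122, -70) + 11516) = ((-6736 - 10243)/(23328 + 21*(1 + 2*21)) + (-132)²)*(4 + 11516) = (-16979/(23328 + 21*(1 + 42)) + 17424)*11520 = (-16979/(23328 + 21*43) + 17424)*11520 = (-16979/(23328 + 903) + 17424)*11520 = (-16979/24231 + 17424)*11520 = (422183965/24231)*11520 = 1621186425600/8077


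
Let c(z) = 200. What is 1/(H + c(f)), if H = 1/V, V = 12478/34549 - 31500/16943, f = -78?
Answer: 876878746/174790385493 ≈ 0.0050167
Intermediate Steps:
V = -876878746/585363707 (V = 12478*(1/34549) - 31500*1/16943 = 12478/34549 - 31500/16943 = -876878746/585363707 ≈ -1.4980)
H = -585363707/876878746 (H = 1/(-876878746/585363707) = -585363707/876878746 ≈ -0.66755)
1/(H + c(f)) = 1/(-585363707/876878746 + 200) = 1/(174790385493/876878746) = 876878746/174790385493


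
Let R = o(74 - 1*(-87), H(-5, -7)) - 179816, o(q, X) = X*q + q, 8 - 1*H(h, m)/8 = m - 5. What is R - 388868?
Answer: -542763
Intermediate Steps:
H(h, m) = 104 - 8*m (H(h, m) = 64 - 8*(m - 5) = 64 - 8*(-5 + m) = 64 + (40 - 8*m) = 104 - 8*m)
o(q, X) = q + X*q
R = -153895 (R = (74 - 1*(-87))*(1 + (104 - 8*(-7))) - 179816 = (74 + 87)*(1 + (104 + 56)) - 179816 = 161*(1 + 160) - 179816 = 161*161 - 179816 = 25921 - 179816 = -153895)
R - 388868 = -153895 - 388868 = -542763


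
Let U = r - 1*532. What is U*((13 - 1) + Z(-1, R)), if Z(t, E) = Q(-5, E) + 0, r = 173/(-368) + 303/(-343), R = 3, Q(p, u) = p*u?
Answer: 201966033/126224 ≈ 1600.1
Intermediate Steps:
r = -170843/126224 (r = 173*(-1/368) + 303*(-1/343) = -173/368 - 303/343 = -170843/126224 ≈ -1.3535)
Z(t, E) = -5*E (Z(t, E) = -5*E + 0 = -5*E)
U = -67322011/126224 (U = -170843/126224 - 1*532 = -170843/126224 - 532 = -67322011/126224 ≈ -533.35)
U*((13 - 1) + Z(-1, R)) = -67322011*((13 - 1) - 5*3)/126224 = -67322011*(12 - 15)/126224 = -67322011/126224*(-3) = 201966033/126224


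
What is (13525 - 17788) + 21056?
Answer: 16793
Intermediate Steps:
(13525 - 17788) + 21056 = -4263 + 21056 = 16793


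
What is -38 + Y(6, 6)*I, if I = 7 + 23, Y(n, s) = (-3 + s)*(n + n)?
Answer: 1042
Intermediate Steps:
Y(n, s) = 2*n*(-3 + s) (Y(n, s) = (-3 + s)*(2*n) = 2*n*(-3 + s))
I = 30
-38 + Y(6, 6)*I = -38 + (2*6*(-3 + 6))*30 = -38 + (2*6*3)*30 = -38 + 36*30 = -38 + 1080 = 1042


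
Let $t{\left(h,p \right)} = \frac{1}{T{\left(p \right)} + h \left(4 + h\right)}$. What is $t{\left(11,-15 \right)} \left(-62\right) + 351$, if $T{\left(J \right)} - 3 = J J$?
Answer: $\frac{137881}{393} \approx 350.84$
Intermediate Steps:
$T{\left(J \right)} = 3 + J^{2}$ ($T{\left(J \right)} = 3 + J J = 3 + J^{2}$)
$t{\left(h,p \right)} = \frac{1}{3 + p^{2} + h \left(4 + h\right)}$ ($t{\left(h,p \right)} = \frac{1}{\left(3 + p^{2}\right) + h \left(4 + h\right)} = \frac{1}{3 + p^{2} + h \left(4 + h\right)}$)
$t{\left(11,-15 \right)} \left(-62\right) + 351 = \frac{1}{3 + 11^{2} + \left(-15\right)^{2} + 4 \cdot 11} \left(-62\right) + 351 = \frac{1}{3 + 121 + 225 + 44} \left(-62\right) + 351 = \frac{1}{393} \left(-62\right) + 351 = - \frac{62}{393} + 351 = \frac{137881}{393}$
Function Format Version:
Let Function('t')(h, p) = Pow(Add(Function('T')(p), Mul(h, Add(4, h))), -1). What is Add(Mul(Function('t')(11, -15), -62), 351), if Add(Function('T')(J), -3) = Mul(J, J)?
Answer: Rational(137881, 393) ≈ 350.84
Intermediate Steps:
Function('T')(J) = Add(3, Pow(J, 2)) (Function('T')(J) = Add(3, Mul(J, J)) = Add(3, Pow(J, 2)))
Function('t')(h, p) = Pow(Add(3, Pow(p, 2), Mul(h, Add(4, h))), -1) (Function('t')(h, p) = Pow(Add(Add(3, Pow(p, 2)), Mul(h, Add(4, h))), -1) = Pow(Add(3, Pow(p, 2), Mul(h, Add(4, h))), -1))
Add(Mul(Function('t')(11, -15), -62), 351) = Add(Mul(Pow(Add(3, Pow(11, 2), Pow(-15, 2), Mul(4, 11)), -1), -62), 351) = Add(Mul(Pow(Add(3, 121, 225, 44), -1), -62), 351) = Add(Mul(Pow(393, -1), -62), 351) = Add(Mul(Rational(1, 393), -62), 351) = Add(Rational(-62, 393), 351) = Rational(137881, 393)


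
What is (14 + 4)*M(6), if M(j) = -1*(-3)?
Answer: 54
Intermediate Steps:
M(j) = 3
(14 + 4)*M(6) = (14 + 4)*3 = 18*3 = 54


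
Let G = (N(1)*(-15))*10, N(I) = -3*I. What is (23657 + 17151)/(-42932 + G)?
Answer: -20404/21241 ≈ -0.96060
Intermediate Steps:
G = 450 (G = (-3*1*(-15))*10 = -3*(-15)*10 = 45*10 = 450)
(23657 + 17151)/(-42932 + G) = (23657 + 17151)/(-42932 + 450) = 40808/(-42482) = 40808*(-1/42482) = -20404/21241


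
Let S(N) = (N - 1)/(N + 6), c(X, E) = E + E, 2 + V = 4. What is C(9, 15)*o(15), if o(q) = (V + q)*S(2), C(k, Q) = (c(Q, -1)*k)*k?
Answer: -1377/4 ≈ -344.25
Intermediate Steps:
V = 2 (V = -2 + 4 = 2)
c(X, E) = 2*E
S(N) = (-1 + N)/(6 + N)
C(k, Q) = -2*k**2 (C(k, Q) = ((2*(-1))*k)*k = (-2*k)*k = -2*k**2)
o(q) = 1/4 + q/8 (o(q) = (2 + q)*((-1 + 2)/(6 + 2)) = (2 + q)*(1/8) = 1/4 + q/8)
C(9, 15)*o(15) = (-2*9**2)*(1/4 + (1/8)*15) = (-2*81)*(1/4 + 15/8) = -162*17/8 = -1377/4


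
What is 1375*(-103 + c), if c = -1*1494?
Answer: -2195875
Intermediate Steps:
c = -1494
1375*(-103 + c) = 1375*(-103 - 1494) = 1375*(-1597) = -2195875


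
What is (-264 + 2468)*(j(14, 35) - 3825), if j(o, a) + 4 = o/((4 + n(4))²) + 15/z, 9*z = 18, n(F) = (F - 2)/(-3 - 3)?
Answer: -1018855202/121 ≈ -8.4203e+6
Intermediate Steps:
n(F) = ⅓ - F/6 (n(F) = (-2 + F)/(-6) = (-2 + F)*(-⅙) = ⅓ - F/6)
z = 2 (z = (⅑)*18 = 2)
j(o, a) = 7/2 + 9*o/121 (j(o, a) = -4 + (o/((4 + (⅓ - ⅙*4))²) + 15/2) = -4 + (o/((4 + (⅓ - ⅔))²) + 15*(½)) = -4 + (o/((4 - ⅓)²) + 15/2) = -4 + (o/((11/3)²) + 15/2) = -4 + (o/(121/9) + 15/2) = -4 + (o*(9/121) + 15/2) = -4 + (9*o/121 + 15/2) = -4 + (15/2 + 9*o/121) = 7/2 + 9*o/121)
(-264 + 2468)*(j(14, 35) - 3825) = (-264 + 2468)*((7/2 + (9/121)*14) - 3825) = 2204*((7/2 + 126/121) - 3825) = 2204*(1099/242 - 3825) = 2204*(-924551/242) = -1018855202/121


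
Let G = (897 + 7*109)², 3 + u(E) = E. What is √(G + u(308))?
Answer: √2755905 ≈ 1660.1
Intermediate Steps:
u(E) = -3 + E
G = 2755600 (G = (897 + 763)² = 1660² = 2755600)
√(G + u(308)) = √(2755600 + (-3 + 308)) = √(2755600 + 305) = √2755905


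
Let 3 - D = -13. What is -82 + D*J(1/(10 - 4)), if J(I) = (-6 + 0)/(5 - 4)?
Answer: -178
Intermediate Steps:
D = 16 (D = 3 - 1*(-13) = 3 + 13 = 16)
J(I) = -6 (J(I) = -6/1 = -6*1 = -6)
-82 + D*J(1/(10 - 4)) = -82 + 16*(-6) = -82 - 96 = -178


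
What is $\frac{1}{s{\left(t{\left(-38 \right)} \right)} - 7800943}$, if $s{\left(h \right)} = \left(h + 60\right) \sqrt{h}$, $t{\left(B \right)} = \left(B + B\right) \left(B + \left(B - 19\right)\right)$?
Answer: $- \frac{7800943}{60472063241249} - \frac{276640 \sqrt{5}}{60472063241249} \approx -1.3923 \cdot 10^{-7}$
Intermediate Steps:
$t{\left(B \right)} = 2 B \left(-19 + 2 B\right)$ ($t{\left(B \right)} = 2 B \left(B + \left(-19 + B\right)\right) = 2 B \left(-19 + 2 B\right)$)
$s{\left(h \right)} = \sqrt{h} \left(60 + h\right)$ ($s{\left(h \right)} = \left(60 + h\right) \sqrt{h} = \sqrt{h} \left(60 + h\right)$)
$\frac{1}{s{\left(t{\left(-38 \right)} \right)} - 7800943} = \frac{1}{\sqrt{2 \left(-38\right) \left(-19 + 2 \left(-38\right)\right)} \left(60 + 2 \left(-38\right) \left(-19 + 2 \left(-38\right)\right)\right) - 7800943} = \frac{1}{\sqrt{2 \left(-38\right) \left(-19 - 76\right)} \left(60 + 2 \left(-38\right) \left(-19 - 76\right)\right) - 7800943} = \frac{1}{\sqrt{2 \left(-38\right) \left(-95\right)} \left(60 + 2 \left(-38\right) \left(-95\right)\right) - 7800943} = \frac{1}{\sqrt{7220} \left(60 + 7220\right) - 7800943} = \frac{1}{38 \sqrt{5} \cdot 7280 - 7800943} = \frac{1}{276640 \sqrt{5} - 7800943} = \frac{1}{-7800943 + 276640 \sqrt{5}}$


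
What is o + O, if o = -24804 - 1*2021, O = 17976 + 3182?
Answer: -5667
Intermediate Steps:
O = 21158
o = -26825 (o = -24804 - 2021 = -26825)
o + O = -26825 + 21158 = -5667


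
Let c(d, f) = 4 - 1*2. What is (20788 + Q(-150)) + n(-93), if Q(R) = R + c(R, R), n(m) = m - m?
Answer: 20640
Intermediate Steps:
c(d, f) = 2 (c(d, f) = 4 - 2 = 2)
n(m) = 0
Q(R) = 2 + R (Q(R) = R + 2 = 2 + R)
(20788 + Q(-150)) + n(-93) = (20788 + (2 - 150)) + 0 = (20788 - 148) + 0 = 20640 + 0 = 20640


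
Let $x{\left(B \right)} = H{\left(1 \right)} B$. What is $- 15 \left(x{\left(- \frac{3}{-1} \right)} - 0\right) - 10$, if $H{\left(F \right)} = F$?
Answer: $-55$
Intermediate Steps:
$x{\left(B \right)} = B$ ($x{\left(B \right)} = 1 B = B$)
$- 15 \left(x{\left(- \frac{3}{-1} \right)} - 0\right) - 10 = - 15 \left(- \frac{3}{-1} - 0\right) - 10 = - 15 \left(\left(-3\right) \left(-1\right) + 0\right) - 10 = - 15 \left(3 + 0\right) - 10 = \left(-15\right) 3 - 10 = -45 - 10 = -55$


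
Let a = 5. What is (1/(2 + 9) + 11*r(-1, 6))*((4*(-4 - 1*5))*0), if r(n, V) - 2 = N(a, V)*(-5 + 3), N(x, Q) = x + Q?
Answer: 0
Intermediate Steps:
N(x, Q) = Q + x
r(n, V) = -8 - 2*V (r(n, V) = 2 + (V + 5)*(-5 + 3) = 2 + (5 + V)*(-2) = 2 + (-10 - 2*V) = -8 - 2*V)
(1/(2 + 9) + 11*r(-1, 6))*((4*(-4 - 1*5))*0) = (1/(2 + 9) + 11*(-8 - 2*6))*((4*(-4 - 1*5))*0) = (1/11 + 11*(-8 - 12))*((4*(-4 - 5))*0) = (1/11 + 11*(-20))*((4*(-9))*0) = (1/11 - 220)*(-36*0) = -2419/11*0 = 0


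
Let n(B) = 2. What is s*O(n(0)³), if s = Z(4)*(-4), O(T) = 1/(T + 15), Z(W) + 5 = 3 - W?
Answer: 24/23 ≈ 1.0435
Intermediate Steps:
Z(W) = -2 - W (Z(W) = -5 + (3 - W) = -2 - W)
O(T) = 1/(15 + T)
s = 24 (s = (-2 - 1*4)*(-4) = (-2 - 4)*(-4) = -6*(-4) = 24)
s*O(n(0)³) = 24/(15 + 2³) = 24/(15 + 8) = 24/23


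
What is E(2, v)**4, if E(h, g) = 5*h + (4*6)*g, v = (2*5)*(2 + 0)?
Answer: 57648010000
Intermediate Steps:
v = 20 (v = 10*2 = 20)
E(h, g) = 5*h + 24*g
E(2, v)**4 = (5*2 + 24*20)**4 = (10 + 480)**4 = 490**4 = 57648010000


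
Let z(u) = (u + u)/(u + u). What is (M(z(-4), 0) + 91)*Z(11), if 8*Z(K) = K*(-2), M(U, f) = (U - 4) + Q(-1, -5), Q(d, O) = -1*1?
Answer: -957/4 ≈ -239.25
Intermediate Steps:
Q(d, O) = -1
z(u) = 1 (z(u) = (2*u)/((2*u)) = (2*u)*(1/(2*u)) = 1)
M(U, f) = -5 + U (M(U, f) = (U - 4) - 1 = (-4 + U) - 1 = -5 + U)
Z(K) = -K/4 (Z(K) = (K*(-2))/8 = (-2*K)/8 = -K/4)
(M(z(-4), 0) + 91)*Z(11) = ((-5 + 1) + 91)*(-¼*11) = (-4 + 91)*(-11/4) = 87*(-11/4) = -957/4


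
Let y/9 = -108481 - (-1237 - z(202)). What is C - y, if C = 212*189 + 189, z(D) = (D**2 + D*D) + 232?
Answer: 268893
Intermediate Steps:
z(D) = 232 + 2*D**2 (z(D) = (D**2 + D**2) + 232 = 2*D**2 + 232 = 232 + 2*D**2)
y = -228636 (y = 9*(-108481 - (-1237 - (232 + 2*202**2))) = 9*(-108481 - (-1237 - (232 + 2*40804))) = 9*(-108481 - (-1237 - (232 + 81608))) = 9*(-108481 - (-1237 - 1*81840)) = 9*(-108481 - (-1237 - 81840)) = 9*(-108481 - 1*(-83077)) = 9*(-108481 + 83077) = 9*(-25404) = -228636)
C = 40257 (C = 40068 + 189 = 40257)
C - y = 40257 - 1*(-228636) = 40257 + 228636 = 268893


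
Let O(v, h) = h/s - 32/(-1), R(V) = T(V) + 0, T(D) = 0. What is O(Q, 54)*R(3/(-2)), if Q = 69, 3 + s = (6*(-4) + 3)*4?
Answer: 0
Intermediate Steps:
s = -87 (s = -3 + (6*(-4) + 3)*4 = -3 + (-24 + 3)*4 = -3 - 21*4 = -3 - 84 = -87)
R(V) = 0 (R(V) = 0 + 0 = 0)
O(v, h) = 32 - h/87 (O(v, h) = h/(-87) - 32/(-1) = h*(-1/87) - 32*(-1) = -h/87 + 32 = 32 - h/87)
O(Q, 54)*R(3/(-2)) = (32 - 1/87*54)*0 = (32 - 18/29)*0 = (910/29)*0 = 0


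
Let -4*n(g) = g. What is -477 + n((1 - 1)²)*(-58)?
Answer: -477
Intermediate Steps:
n(g) = -g/4
-477 + n((1 - 1)²)*(-58) = -477 - (1 - 1)²/4*(-58) = -477 - ¼*0²*(-58) = -477 - ¼*0*(-58) = -477 + 0*(-58) = -477 + 0 = -477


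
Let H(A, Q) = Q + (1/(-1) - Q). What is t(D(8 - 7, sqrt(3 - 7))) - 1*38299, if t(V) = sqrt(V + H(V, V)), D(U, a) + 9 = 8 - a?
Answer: -38299 + sqrt(-2 - 2*I) ≈ -38298.0 - 1.5538*I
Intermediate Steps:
H(A, Q) = -1 (H(A, Q) = Q + (-1 - Q) = -1)
D(U, a) = -1 - a (D(U, a) = -9 + (8 - a) = -1 - a)
t(V) = sqrt(-1 + V) (t(V) = sqrt(V - 1) = sqrt(-1 + V))
t(D(8 - 7, sqrt(3 - 7))) - 1*38299 = sqrt(-1 + (-1 - sqrt(3 - 7))) - 1*38299 = sqrt(-1 + (-1 - sqrt(-4))) - 38299 = sqrt(-1 + (-1 - 2*I)) - 38299 = sqrt(-2 - 2*I) - 38299 = -38299 + sqrt(-2 - 2*I)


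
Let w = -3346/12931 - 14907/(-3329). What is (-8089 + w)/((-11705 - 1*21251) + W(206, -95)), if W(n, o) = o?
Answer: 348027978028/1422756279249 ≈ 0.24462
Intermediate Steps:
w = 181623583/43047299 (w = -3346*1/12931 - 14907*(-1/3329) = -3346/12931 + 14907/3329 = 181623583/43047299 ≈ 4.2192)
(-8089 + w)/((-11705 - 1*21251) + W(206, -95)) = (-8089 + 181623583/43047299)/((-11705 - 1*21251) - 95) = -348027978028/(43047299*((-11705 - 21251) - 95)) = -348027978028/(43047299*(-32956 - 95)) = -348027978028/43047299/(-33051) = -348027978028/43047299*(-1/33051) = 348027978028/1422756279249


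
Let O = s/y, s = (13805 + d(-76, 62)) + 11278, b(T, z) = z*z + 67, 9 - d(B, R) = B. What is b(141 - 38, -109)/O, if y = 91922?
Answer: 137285507/3146 ≈ 43638.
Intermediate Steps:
d(B, R) = 9 - B
b(T, z) = 67 + z² (b(T, z) = z² + 67 = 67 + z²)
s = 25168 (s = (13805 + (9 - 1*(-76))) + 11278 = (13805 + (9 + 76)) + 11278 = (13805 + 85) + 11278 = 13890 + 11278 = 25168)
O = 12584/45961 (O = 25168/91922 = 25168*(1/91922) = 12584/45961 ≈ 0.27380)
b(141 - 38, -109)/O = (67 + (-109)²)/(12584/45961) = (67 + 11881)*(45961/12584) = 11948*(45961/12584) = 137285507/3146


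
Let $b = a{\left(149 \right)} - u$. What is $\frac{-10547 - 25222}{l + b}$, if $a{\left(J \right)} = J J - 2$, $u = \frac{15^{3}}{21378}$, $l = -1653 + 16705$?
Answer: $- \frac{84963298}{88483167} \approx -0.96022$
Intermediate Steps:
$l = 15052$
$u = \frac{1125}{7126}$ ($u = 3375 \cdot \frac{1}{21378} = \frac{1125}{7126} \approx 0.15787$)
$a{\left(J \right)} = -2 + J^{2}$ ($a{\left(J \right)} = J^{2} - 2 = -2 + J^{2}$)
$b = \frac{158188949}{7126}$ ($b = \left(-2 + 149^{2}\right) - \frac{1125}{7126} = \left(-2 + 22201\right) - \frac{1125}{7126} = 22199 - \frac{1125}{7126} = \frac{158188949}{7126} \approx 22199.0$)
$\frac{-10547 - 25222}{l + b} = \frac{-10547 - 25222}{15052 + \frac{158188949}{7126}} = - \frac{35769}{\frac{265449501}{7126}} = \left(-35769\right) \frac{7126}{265449501} = - \frac{84963298}{88483167}$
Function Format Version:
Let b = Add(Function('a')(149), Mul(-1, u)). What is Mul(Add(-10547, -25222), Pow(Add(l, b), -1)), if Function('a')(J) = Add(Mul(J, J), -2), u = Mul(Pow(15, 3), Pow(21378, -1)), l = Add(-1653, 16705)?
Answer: Rational(-84963298, 88483167) ≈ -0.96022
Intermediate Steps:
l = 15052
u = Rational(1125, 7126) (u = Mul(3375, Rational(1, 21378)) = Rational(1125, 7126) ≈ 0.15787)
Function('a')(J) = Add(-2, Pow(J, 2)) (Function('a')(J) = Add(Pow(J, 2), -2) = Add(-2, Pow(J, 2)))
b = Rational(158188949, 7126) (b = Add(Add(-2, Pow(149, 2)), Mul(-1, Rational(1125, 7126))) = Add(Add(-2, 22201), Rational(-1125, 7126)) = Add(22199, Rational(-1125, 7126)) = Rational(158188949, 7126) ≈ 22199.)
Mul(Add(-10547, -25222), Pow(Add(l, b), -1)) = Mul(Add(-10547, -25222), Pow(Add(15052, Rational(158188949, 7126)), -1)) = Mul(-35769, Pow(Rational(265449501, 7126), -1)) = Mul(-35769, Rational(7126, 265449501)) = Rational(-84963298, 88483167)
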